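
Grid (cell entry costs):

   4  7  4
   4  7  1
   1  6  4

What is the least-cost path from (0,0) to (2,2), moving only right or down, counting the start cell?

Best path: r0c0 → r1c0 → r2c0 → r2c1 → r2c2
Cost: 4 + 4 + 1 + 6 + 4 = 19

19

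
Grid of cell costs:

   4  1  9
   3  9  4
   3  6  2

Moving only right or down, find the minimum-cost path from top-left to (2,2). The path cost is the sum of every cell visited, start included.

Path (0,0) -> (1,0) -> (2,0) -> (2,1) -> (2,2): 4 + 3 + 3 + 6 + 2 = 18.
For comparison, the top-then-right route costs 20.

18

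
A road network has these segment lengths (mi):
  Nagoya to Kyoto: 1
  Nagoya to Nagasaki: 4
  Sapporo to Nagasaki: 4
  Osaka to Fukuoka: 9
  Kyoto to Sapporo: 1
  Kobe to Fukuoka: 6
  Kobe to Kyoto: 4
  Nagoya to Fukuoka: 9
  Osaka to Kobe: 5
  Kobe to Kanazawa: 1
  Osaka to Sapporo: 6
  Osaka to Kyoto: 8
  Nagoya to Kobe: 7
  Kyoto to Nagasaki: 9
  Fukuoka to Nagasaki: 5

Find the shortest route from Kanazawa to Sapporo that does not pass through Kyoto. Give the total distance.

12

Comparing a few candidate routes:
Kanazawa -> Kobe -> Fukuoka -> Osaka -> Sapporo: 1 + 6 + 9 + 6 = 22
Kanazawa -> Kobe -> Osaka -> Sapporo: 1 + 5 + 6 = 12
Kanazawa -> Kobe -> Nagoya -> Nagasaki -> Sapporo: 1 + 7 + 4 + 4 = 16
Kanazawa -> Kobe -> Fukuoka -> Nagasaki -> Sapporo: 1 + 6 + 5 + 4 = 16
Shortest: 12 mi.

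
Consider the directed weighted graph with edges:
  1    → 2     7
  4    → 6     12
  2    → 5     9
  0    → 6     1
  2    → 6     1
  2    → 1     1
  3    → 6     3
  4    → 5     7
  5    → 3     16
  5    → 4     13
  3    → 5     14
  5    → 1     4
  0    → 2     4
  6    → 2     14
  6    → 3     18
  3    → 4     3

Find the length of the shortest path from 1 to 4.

Candidate routes:
1→2→6→3→5→4: 7 + 1 + 18 + 14 + 13 = 53
1→2→5→3→4: 7 + 9 + 16 + 3 = 35
1→2→6→3→4: 7 + 1 + 18 + 3 = 29
1→2→5→4: 7 + 9 + 13 = 29
Best route has total 29.

29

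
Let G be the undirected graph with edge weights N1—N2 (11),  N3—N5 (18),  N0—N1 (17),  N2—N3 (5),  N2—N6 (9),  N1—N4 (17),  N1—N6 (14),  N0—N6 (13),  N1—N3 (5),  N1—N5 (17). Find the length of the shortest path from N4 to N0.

Candidate routes:
N4 - N1 - N0: 17 + 17 = 34
N4 - N1 - N3 - N2 - N6 - N0: 17 + 5 + 5 + 9 + 13 = 49
N4 - N1 - N5 - N3 - N2 - N6 - N0: 17 + 17 + 18 + 5 + 9 + 13 = 79
N4 - N1 - N2 - N6 - N0: 17 + 11 + 9 + 13 = 50
N4 - N1 - N6 - N0: 17 + 14 + 13 = 44
Shortest: 34.

34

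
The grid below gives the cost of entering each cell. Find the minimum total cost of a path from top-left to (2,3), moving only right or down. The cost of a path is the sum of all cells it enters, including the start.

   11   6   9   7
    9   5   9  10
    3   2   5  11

40

Cheapest: [0,0] → [0,1] → [1,1] → [2,1] → [2,2] → [2,3]
  11 + 6 + 5 + 2 + 5 + 11 = 40
(Top row then right column would cost 54.)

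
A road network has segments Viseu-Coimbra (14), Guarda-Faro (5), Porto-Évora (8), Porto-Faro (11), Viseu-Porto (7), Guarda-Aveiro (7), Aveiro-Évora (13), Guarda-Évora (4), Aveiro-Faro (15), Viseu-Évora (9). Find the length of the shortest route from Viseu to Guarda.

13

Some routes from Viseu to Guarda:
Viseu -> Porto -> Évora -> Guarda: 7 + 8 + 4 = 19
Viseu -> Évora -> Guarda: 9 + 4 = 13
Viseu -> Porto -> Faro -> Guarda: 7 + 11 + 5 = 23
Viseu -> Évora -> Aveiro -> Guarda: 9 + 13 + 7 = 29
Viseu -> Évora -> Porto -> Faro -> Guarda: 9 + 8 + 11 + 5 = 33
Shortest: 13 km.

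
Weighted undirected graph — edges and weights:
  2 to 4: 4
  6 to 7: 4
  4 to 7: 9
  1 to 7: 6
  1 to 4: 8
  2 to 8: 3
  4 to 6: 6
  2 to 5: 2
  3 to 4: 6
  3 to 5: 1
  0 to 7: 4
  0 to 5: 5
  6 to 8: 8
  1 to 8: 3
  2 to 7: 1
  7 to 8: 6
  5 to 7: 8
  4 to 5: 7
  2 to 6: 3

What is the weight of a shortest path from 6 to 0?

8

A few of the 6→0 routes:
6 -> 2 -> 5 -> 0: 3 + 2 + 5 = 10
6 -> 2 -> 7 -> 0: 3 + 1 + 4 = 8
6 -> 7 -> 2 -> 5 -> 0: 4 + 1 + 2 + 5 = 12
6 -> 7 -> 0: 4 + 4 = 8
The minimum is 8.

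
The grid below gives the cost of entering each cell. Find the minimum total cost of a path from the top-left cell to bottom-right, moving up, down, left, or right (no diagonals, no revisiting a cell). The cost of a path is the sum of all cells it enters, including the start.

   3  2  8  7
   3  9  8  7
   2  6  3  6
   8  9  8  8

Cheapest: [0,0] -> [1,0] -> [2,0] -> [2,1] -> [2,2] -> [2,3] -> [3,3]
  3 + 3 + 2 + 6 + 3 + 6 + 8 = 31

31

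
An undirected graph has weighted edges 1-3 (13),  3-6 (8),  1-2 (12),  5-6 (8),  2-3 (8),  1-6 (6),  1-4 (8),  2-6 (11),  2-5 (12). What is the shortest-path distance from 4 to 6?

A few of the 4→6 routes:
4-1-2-6: 8 + 12 + 11 = 31
4-1-6: 8 + 6 = 14
4-1-3-6: 8 + 13 + 8 = 29
Shortest: 14.

14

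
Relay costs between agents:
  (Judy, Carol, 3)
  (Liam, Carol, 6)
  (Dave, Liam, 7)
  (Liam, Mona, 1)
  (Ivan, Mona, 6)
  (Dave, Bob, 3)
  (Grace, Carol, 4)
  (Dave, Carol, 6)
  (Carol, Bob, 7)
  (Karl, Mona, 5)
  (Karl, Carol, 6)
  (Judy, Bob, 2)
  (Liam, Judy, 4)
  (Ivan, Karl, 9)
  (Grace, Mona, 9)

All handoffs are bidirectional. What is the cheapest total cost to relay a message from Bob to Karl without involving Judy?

Comparing a few candidate routes:
Bob→Dave→Liam→Mona→Karl: 3 + 7 + 1 + 5 = 16
Bob→Dave→Carol→Karl: 3 + 6 + 6 = 15
Bob→Carol→Karl: 7 + 6 = 13
Best route has total 13.

13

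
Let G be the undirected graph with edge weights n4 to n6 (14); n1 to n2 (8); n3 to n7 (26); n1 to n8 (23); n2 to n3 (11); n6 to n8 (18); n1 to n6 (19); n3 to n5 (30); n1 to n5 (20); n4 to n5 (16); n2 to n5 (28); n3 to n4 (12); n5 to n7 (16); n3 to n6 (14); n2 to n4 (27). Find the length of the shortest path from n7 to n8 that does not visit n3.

59

Some routes from n7 to n8 avoiding n3:
n7-n5-n4-n6-n8: 16 + 16 + 14 + 18 = 64
n7-n5-n1-n6-n8: 16 + 20 + 19 + 18 = 73
n7-n5-n1-n8: 16 + 20 + 23 = 59
The minimum is 59.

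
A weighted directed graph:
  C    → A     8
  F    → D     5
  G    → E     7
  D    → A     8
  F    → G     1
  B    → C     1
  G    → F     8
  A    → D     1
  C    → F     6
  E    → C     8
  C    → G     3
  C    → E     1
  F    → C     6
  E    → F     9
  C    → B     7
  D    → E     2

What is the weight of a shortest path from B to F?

7

Routes from B to F:
B-C-E-F: 1 + 1 + 9 = 11
B-C-G-E-F: 1 + 3 + 7 + 9 = 20
B-C-A-D-E-F: 1 + 8 + 1 + 2 + 9 = 21
B-C-G-F: 1 + 3 + 8 = 12
B-C-F: 1 + 6 = 7
Shortest: 7.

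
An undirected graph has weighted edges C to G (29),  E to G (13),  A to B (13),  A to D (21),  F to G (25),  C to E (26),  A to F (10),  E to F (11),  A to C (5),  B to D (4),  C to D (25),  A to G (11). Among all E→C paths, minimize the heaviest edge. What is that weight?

Checking several routes:
E-G-A-C: max(13, 11, 5) = 13
E-G-F-A-D-C: max(13, 25, 10, 21, 25) = 25
E-F-A-C: max(11, 10, 5) = 11
The minimum achievable maximum is 11.

11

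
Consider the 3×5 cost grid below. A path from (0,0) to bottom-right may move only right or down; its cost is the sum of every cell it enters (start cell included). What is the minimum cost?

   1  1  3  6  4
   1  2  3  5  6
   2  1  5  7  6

Path (0,0)→(0,1)→(1,1)→(2,1)→(2,2)→(2,3)→(2,4): 1 + 1 + 2 + 1 + 5 + 7 + 6 = 23.

23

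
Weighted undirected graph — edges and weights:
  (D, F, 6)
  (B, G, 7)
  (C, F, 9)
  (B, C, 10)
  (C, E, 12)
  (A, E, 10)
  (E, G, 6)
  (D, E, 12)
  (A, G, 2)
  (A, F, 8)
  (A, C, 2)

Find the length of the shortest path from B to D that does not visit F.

Some routes from B to D avoiding F:
B → G → E → D: 7 + 6 + 12 = 25
B → C → A → E → D: 10 + 2 + 10 + 12 = 34
B → G → A → E → D: 7 + 2 + 10 + 12 = 31
B → C → E → D: 10 + 12 + 12 = 34
B → C → A → G → E → D: 10 + 2 + 2 + 6 + 12 = 32
Shortest: 25.

25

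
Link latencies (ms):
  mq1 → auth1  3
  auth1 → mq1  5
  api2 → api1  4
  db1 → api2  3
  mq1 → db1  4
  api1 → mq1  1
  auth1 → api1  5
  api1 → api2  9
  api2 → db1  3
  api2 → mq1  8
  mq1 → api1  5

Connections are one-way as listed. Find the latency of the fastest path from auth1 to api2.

Comparing a few candidate routes:
auth1 -> api1 -> api2: 5 + 9 = 14
auth1 -> mq1 -> db1 -> api2: 5 + 4 + 3 = 12
auth1 -> api1 -> mq1 -> db1 -> api2: 5 + 1 + 4 + 3 = 13
The minimum is 12 ms.

12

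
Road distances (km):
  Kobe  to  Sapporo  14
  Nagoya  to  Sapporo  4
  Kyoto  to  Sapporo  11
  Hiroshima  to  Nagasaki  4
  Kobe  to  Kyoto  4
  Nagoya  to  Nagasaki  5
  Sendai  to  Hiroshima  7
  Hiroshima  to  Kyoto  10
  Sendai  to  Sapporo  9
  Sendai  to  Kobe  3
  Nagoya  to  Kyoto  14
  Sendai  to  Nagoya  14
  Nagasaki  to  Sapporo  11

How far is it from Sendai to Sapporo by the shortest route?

Checking several routes:
Sendai -> Nagoya -> Sapporo: 14 + 4 = 18
Sendai -> Kobe -> Sapporo: 3 + 14 = 17
Sendai -> Sapporo: 9
The minimum is 9 km.

9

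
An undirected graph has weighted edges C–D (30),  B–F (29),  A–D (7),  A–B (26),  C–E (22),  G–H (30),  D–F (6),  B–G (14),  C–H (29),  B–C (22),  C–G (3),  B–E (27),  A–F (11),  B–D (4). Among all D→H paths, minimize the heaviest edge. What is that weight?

29

Checking several routes:
D→A→F→B→G→C→H: max(7, 11, 29, 14, 3, 29) = 29
D→B→G→C→H: max(4, 14, 3, 29) = 29
D→B→C→H: max(4, 22, 29) = 29
D→A→F→B→C→H: max(7, 11, 29, 22, 29) = 29
D→B→E→C→H: max(4, 27, 22, 29) = 29
D→A→F→B→E→C→H: max(7, 11, 29, 27, 22, 29) = 29
Smallest bottleneck: 29.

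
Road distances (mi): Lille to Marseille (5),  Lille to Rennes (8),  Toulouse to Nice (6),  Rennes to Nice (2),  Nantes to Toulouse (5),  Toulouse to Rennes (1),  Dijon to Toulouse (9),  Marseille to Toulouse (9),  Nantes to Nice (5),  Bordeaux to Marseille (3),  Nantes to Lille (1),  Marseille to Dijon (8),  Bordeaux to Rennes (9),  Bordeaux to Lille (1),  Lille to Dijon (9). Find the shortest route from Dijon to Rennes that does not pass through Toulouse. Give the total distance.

Some routes from Dijon to Rennes avoiding Toulouse:
Dijon-Lille-Bordeaux-Rennes: 9 + 1 + 9 = 19
Dijon-Lille-Nantes-Nice-Rennes: 9 + 1 + 5 + 2 = 17
Dijon-Lille-Rennes: 9 + 8 = 17
Shortest: 17 mi.

17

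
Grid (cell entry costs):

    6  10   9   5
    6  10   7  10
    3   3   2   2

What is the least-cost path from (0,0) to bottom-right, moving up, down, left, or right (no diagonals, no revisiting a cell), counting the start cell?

Cheapest: [0,0]→[1,0]→[2,0]→[2,1]→[2,2]→[2,3]
  6 + 6 + 3 + 3 + 2 + 2 = 22

22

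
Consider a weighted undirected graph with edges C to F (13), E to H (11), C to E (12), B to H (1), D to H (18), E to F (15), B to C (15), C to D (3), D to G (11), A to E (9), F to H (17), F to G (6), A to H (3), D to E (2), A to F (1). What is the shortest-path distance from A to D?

Comparing a few candidate routes:
A - F - G - D: 1 + 6 + 11 = 18
A - E - D: 9 + 2 = 11
A - F - C - D: 1 + 13 + 3 = 17
A - H - E - D: 3 + 11 + 2 = 16
Best route has total 11.

11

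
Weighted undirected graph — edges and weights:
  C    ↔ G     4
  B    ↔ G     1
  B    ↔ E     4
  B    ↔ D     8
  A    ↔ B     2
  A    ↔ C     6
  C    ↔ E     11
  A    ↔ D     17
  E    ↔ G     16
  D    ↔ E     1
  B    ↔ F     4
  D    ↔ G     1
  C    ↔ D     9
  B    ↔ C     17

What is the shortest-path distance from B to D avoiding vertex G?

5

Checking several routes:
B → D: 8
B → E → D: 4 + 1 = 5
B → A → D: 2 + 17 = 19
B → A → C → D: 2 + 6 + 9 = 17
The minimum is 5.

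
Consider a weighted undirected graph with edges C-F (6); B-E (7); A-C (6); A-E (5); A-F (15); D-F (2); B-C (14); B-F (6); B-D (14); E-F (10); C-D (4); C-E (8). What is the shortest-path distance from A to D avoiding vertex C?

17

Some routes from A to D avoiding C:
A - E - F - B - D: 5 + 10 + 6 + 14 = 35
A - E - F - D: 5 + 10 + 2 = 17
A - E - B - F - D: 5 + 7 + 6 + 2 = 20
A - E - B - D: 5 + 7 + 14 = 26
A - F - D: 15 + 2 = 17
Shortest: 17.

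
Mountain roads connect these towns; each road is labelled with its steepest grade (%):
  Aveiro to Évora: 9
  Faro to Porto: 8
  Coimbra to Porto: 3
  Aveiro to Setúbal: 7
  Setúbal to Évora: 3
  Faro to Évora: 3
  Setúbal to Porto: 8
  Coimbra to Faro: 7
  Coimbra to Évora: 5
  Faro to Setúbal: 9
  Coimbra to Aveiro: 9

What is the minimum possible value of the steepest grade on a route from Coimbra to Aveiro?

Comparing a few candidate routes:
Coimbra -> Porto -> Setúbal -> Aveiro: max(3, 8, 7) = 8
Coimbra -> Évora -> Setúbal -> Aveiro: max(5, 3, 7) = 7
Coimbra -> Faro -> Évora -> Setúbal -> Aveiro: max(7, 3, 3, 7) = 7
Coimbra -> Évora -> Faro -> Porto -> Setúbal -> Aveiro: max(5, 3, 8, 8, 7) = 8
Coimbra -> Porto -> Faro -> Évora -> Setúbal -> Aveiro: max(3, 8, 3, 3, 7) = 8
Coimbra -> Faro -> Porto -> Setúbal -> Aveiro: max(7, 8, 8, 7) = 8
The minimum achievable maximum is 7%.

7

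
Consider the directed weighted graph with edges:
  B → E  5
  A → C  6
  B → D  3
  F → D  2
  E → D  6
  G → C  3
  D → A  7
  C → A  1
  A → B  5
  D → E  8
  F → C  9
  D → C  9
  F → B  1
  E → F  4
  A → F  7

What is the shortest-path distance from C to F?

8

Routes from C to F:
C → A → B → E → F: 1 + 5 + 5 + 4 = 15
C → A → F: 1 + 7 = 8
C → A → B → D → E → F: 1 + 5 + 3 + 8 + 4 = 21
Best route has total 8.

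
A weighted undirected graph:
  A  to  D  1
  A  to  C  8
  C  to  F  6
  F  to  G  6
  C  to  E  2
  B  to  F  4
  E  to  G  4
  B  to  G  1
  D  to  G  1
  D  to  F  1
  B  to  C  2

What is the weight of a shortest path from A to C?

5

Checking several routes:
A→D→F→G→B→C: 1 + 1 + 6 + 1 + 2 = 11
A→D→G→B→C: 1 + 1 + 1 + 2 = 5
A→C: 8
A→D→F→B→C: 1 + 1 + 4 + 2 = 8
A→D→G→E→C: 1 + 1 + 4 + 2 = 8
A→D→F→C: 1 + 1 + 6 = 8
Shortest: 5.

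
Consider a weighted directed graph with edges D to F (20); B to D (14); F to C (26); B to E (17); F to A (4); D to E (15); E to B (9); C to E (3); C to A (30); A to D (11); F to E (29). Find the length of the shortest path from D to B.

Routes from D to B:
D - F - C - E - B: 20 + 26 + 3 + 9 = 58
D - E - B: 15 + 9 = 24
D - F - E - B: 20 + 29 + 9 = 58
Shortest: 24.

24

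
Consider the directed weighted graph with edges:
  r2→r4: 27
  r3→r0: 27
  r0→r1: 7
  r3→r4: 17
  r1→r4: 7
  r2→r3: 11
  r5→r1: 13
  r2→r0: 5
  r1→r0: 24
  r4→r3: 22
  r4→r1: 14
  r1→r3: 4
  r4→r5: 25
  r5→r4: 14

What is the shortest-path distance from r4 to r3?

Routes from r4 to r3:
r4 - r1 - r3: 14 + 4 = 18
r4 - r3: 22
r4 - r5 - r1 - r3: 25 + 13 + 4 = 42
Shortest: 18.

18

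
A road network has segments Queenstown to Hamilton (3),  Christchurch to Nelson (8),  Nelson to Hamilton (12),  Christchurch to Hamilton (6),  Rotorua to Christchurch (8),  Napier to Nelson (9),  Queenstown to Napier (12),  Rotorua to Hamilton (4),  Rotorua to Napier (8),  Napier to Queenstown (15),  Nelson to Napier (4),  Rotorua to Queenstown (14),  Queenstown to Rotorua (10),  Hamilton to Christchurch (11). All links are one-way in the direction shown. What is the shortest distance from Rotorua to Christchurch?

Comparing a few candidate routes:
Rotorua → Napier → Nelson → Hamilton → Christchurch: 8 + 9 + 12 + 11 = 40
Rotorua → Christchurch: 8
Rotorua → Hamilton → Christchurch: 4 + 11 = 15
Rotorua → Queenstown → Hamilton → Christchurch: 14 + 3 + 11 = 28
Rotorua → Napier → Queenstown → Hamilton → Christchurch: 8 + 15 + 3 + 11 = 37
Shortest: 8.

8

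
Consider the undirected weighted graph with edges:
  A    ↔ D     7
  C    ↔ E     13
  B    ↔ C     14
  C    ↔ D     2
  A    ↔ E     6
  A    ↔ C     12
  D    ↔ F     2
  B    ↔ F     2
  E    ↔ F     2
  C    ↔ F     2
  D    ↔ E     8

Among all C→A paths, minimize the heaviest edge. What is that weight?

A few of the C→A routes:
C-F-D-A: max(2, 2, 7) = 7
C-D-F-E-A: max(2, 2, 2, 6) = 6
C-F-E-A: max(2, 2, 6) = 6
The minimum achievable maximum is 6.

6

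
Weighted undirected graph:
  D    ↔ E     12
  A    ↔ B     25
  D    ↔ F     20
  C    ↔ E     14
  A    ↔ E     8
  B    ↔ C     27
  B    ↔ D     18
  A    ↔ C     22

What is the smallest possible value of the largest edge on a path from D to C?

Some routes from D to C:
D → B → A → E → C: max(18, 25, 8, 14) = 25
D → E → A → C: max(12, 8, 22) = 22
D → E → C: max(12, 14) = 14
The minimum achievable maximum is 14.

14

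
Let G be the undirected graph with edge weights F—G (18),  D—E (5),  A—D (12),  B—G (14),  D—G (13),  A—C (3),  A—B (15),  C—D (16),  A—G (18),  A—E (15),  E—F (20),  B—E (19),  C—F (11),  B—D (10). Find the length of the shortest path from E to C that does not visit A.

Some routes from E to C avoiding A:
E - B - D - C: 19 + 10 + 16 = 45
E - D - G - F - C: 5 + 13 + 18 + 11 = 47
E - D - C: 5 + 16 = 21
E - F - C: 20 + 11 = 31
The minimum is 21.

21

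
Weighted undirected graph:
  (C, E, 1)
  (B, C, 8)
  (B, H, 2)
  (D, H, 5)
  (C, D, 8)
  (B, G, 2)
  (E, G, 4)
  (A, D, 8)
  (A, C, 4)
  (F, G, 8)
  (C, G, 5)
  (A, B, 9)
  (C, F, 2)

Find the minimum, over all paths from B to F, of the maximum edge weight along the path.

4

A few of the B→F routes:
B-G-C-F: max(2, 5, 2) = 5
B-H-D-A-C-G-F: max(2, 5, 8, 4, 5, 8) = 8
B-G-E-C-F: max(2, 4, 1, 2) = 4
Best route has worst link 4.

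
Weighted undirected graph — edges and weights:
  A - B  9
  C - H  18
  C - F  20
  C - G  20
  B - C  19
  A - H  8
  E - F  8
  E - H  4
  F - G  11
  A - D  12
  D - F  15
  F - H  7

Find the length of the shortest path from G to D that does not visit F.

Routes from G to D avoiding F:
G-C-H-A-D: 20 + 18 + 8 + 12 = 58
G-C-B-A-D: 20 + 19 + 9 + 12 = 60
The minimum is 58.

58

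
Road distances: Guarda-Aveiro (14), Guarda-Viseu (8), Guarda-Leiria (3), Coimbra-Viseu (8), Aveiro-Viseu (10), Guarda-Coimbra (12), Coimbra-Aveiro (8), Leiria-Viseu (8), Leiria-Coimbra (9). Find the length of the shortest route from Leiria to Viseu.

Checking several routes:
Leiria - Coimbra - Viseu: 9 + 8 = 17
Leiria - Guarda - Coimbra - Viseu: 3 + 12 + 8 = 23
Leiria - Guarda - Viseu: 3 + 8 = 11
Leiria - Coimbra - Aveiro - Viseu: 9 + 8 + 10 = 27
Leiria - Guarda - Aveiro - Viseu: 3 + 14 + 10 = 27
Leiria - Viseu: 8
Best route has total 8.

8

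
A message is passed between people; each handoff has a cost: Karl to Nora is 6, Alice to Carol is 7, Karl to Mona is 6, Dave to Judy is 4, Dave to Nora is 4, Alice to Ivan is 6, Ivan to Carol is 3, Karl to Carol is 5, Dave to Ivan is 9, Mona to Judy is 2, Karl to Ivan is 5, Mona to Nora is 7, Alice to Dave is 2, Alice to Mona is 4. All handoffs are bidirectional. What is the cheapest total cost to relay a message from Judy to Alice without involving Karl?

Comparing a few candidate routes:
Judy-Dave-Nora-Mona-Alice: 4 + 4 + 7 + 4 = 19
Judy-Mona-Alice: 2 + 4 = 6
Judy-Dave-Alice: 4 + 2 = 6
Judy-Mona-Nora-Dave-Alice: 2 + 7 + 4 + 2 = 15
Best route has total 6.

6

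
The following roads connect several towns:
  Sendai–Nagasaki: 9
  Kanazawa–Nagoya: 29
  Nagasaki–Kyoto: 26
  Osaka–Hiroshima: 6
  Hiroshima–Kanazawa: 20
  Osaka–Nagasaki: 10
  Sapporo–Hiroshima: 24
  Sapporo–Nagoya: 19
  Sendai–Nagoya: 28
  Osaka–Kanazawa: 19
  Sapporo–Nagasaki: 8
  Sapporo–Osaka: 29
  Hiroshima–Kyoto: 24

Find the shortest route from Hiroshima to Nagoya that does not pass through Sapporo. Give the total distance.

49

Checking several routes:
Hiroshima → Osaka → Kanazawa → Nagoya: 6 + 19 + 29 = 54
Hiroshima → Kanazawa → Osaka → Nagasaki → Sendai → Nagoya: 20 + 19 + 10 + 9 + 28 = 86
Hiroshima → Osaka → Nagasaki → Sendai → Nagoya: 6 + 10 + 9 + 28 = 53
Hiroshima → Kanazawa → Nagoya: 20 + 29 = 49
Best route has total 49.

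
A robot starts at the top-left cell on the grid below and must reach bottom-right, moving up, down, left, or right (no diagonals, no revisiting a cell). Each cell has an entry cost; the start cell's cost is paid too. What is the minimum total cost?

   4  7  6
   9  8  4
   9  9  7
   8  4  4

32

Best path: [0,0]→[0,1]→[0,2]→[1,2]→[2,2]→[3,2]
Cost: 4 + 7 + 6 + 4 + 7 + 4 = 32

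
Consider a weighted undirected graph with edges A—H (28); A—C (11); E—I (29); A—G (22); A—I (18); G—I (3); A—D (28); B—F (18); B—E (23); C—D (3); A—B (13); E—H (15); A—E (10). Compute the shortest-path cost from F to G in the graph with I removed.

53

Paths from F to G avoiding I:
F→B→E→H→A→G: 18 + 23 + 15 + 28 + 22 = 106
F→B→E→A→G: 18 + 23 + 10 + 22 = 73
F→B→A→G: 18 + 13 + 22 = 53
Shortest: 53.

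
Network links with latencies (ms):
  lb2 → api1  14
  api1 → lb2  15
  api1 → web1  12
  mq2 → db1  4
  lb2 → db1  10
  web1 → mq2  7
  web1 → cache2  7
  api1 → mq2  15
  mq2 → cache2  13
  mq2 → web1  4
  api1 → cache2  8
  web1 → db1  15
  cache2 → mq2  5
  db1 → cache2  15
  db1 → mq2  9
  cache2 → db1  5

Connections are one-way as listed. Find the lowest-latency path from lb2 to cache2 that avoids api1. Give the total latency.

25

Paths from lb2 to cache2 avoiding api1:
lb2 - db1 - mq2 - cache2: 10 + 9 + 13 = 32
lb2 - db1 - cache2: 10 + 15 = 25
lb2 - db1 - mq2 - web1 - cache2: 10 + 9 + 4 + 7 = 30
Best route has total 25 ms.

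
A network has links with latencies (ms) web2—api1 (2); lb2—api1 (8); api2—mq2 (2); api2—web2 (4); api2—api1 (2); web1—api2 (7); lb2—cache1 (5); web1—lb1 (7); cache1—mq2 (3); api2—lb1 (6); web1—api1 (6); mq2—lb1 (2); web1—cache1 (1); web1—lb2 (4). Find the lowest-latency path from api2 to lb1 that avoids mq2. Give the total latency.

6

A few of the api2→lb1 routes:
api2 -> api1 -> web1 -> lb1: 2 + 6 + 7 = 15
api2 -> web2 -> api1 -> web1 -> lb1: 4 + 2 + 6 + 7 = 19
api2 -> web1 -> lb1: 7 + 7 = 14
api2 -> lb1: 6
The minimum is 6 ms.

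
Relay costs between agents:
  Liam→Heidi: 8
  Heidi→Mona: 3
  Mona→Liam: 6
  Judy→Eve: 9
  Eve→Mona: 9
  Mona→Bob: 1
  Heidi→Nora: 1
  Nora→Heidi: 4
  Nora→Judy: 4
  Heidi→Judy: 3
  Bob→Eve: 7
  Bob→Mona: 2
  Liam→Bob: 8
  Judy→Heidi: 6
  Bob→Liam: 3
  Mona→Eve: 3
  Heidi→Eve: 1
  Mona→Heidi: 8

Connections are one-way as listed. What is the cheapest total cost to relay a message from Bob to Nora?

11

Routes from Bob to Nora:
Bob → Eve → Mona → Liam → Heidi → Nora: 7 + 9 + 6 + 8 + 1 = 31
Bob → Mona → Heidi → Nora: 2 + 8 + 1 = 11
Bob → Eve → Mona → Heidi → Nora: 7 + 9 + 8 + 1 = 25
Bob → Mona → Liam → Heidi → Nora: 2 + 6 + 8 + 1 = 17
Bob → Liam → Heidi → Nora: 3 + 8 + 1 = 12
Best route has total 11.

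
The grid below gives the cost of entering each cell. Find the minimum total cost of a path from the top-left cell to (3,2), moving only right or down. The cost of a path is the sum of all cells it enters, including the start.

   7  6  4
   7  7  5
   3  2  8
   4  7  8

Cheapest: r0c0 r1c0 r2c0 r2c1 r3c1 r3c2
  7 + 7 + 3 + 2 + 7 + 8 = 34
(Top row then right column would cost 38.)

34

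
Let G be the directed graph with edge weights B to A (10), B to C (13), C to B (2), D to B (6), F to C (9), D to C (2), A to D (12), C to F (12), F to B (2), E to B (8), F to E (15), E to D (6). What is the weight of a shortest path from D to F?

14

Routes from D to F:
D -> C -> F: 2 + 12 = 14
D -> B -> C -> F: 6 + 13 + 12 = 31
Shortest: 14.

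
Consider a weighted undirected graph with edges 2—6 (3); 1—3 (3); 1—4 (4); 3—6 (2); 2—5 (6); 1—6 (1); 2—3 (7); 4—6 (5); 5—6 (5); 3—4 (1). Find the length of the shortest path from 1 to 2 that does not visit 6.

10

Paths from 1 to 2 avoiding 6:
1→4→3→2: 4 + 1 + 7 = 12
1→3→2: 3 + 7 = 10
Shortest: 10.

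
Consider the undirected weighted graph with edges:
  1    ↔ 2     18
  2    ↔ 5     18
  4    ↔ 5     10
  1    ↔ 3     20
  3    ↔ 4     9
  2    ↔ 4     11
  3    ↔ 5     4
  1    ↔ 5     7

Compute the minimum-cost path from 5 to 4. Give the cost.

Comparing a few candidate routes:
5→3→4: 4 + 9 = 13
5→2→4: 18 + 11 = 29
5→1→3→4: 7 + 20 + 9 = 36
5→1→2→4: 7 + 18 + 11 = 36
5→4: 10
5→3→1→2→4: 4 + 20 + 18 + 11 = 53
The minimum is 10.

10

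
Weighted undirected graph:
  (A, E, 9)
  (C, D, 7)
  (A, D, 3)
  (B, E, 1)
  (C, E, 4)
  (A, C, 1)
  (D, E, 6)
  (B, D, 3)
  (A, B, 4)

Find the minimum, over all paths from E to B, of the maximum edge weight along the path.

1

Comparing a few candidate routes:
E → C → A → D → B: max(4, 1, 3, 3) = 4
E → D → A → B: max(6, 3, 4) = 6
E → D → B: max(6, 3) = 6
E → C → D → B: max(4, 7, 3) = 7
E → C → A → B: max(4, 1, 4) = 4
E → B: max(1) = 1
The minimum achievable maximum is 1.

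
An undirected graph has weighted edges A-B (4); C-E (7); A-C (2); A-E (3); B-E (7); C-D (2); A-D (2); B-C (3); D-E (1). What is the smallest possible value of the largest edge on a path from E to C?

Checking several routes:
E -> D -> C: max(1, 2) = 2
E -> D -> A -> C: max(1, 2, 2) = 2
E -> A -> D -> C: max(3, 2, 2) = 3
The minimum achievable maximum is 2.

2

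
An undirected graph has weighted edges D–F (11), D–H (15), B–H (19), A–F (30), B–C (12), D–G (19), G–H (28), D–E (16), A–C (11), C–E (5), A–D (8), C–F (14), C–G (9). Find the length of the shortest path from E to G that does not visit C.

35

Routes from E to G avoiding C:
E→D→H→G: 16 + 15 + 28 = 59
E→D→G: 16 + 19 = 35
Shortest: 35.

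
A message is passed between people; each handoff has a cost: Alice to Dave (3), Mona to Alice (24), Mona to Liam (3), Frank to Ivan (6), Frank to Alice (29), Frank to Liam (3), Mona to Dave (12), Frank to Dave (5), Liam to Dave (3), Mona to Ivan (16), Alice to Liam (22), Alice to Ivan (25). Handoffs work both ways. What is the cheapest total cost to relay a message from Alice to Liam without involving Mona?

A few of the Alice→Liam routes:
Alice -> Ivan -> Frank -> Liam: 25 + 6 + 3 = 34
Alice -> Frank -> Dave -> Liam: 29 + 5 + 3 = 37
Alice -> Frank -> Liam: 29 + 3 = 32
Alice -> Liam: 22
Alice -> Dave -> Frank -> Liam: 3 + 5 + 3 = 11
Alice -> Dave -> Liam: 3 + 3 = 6
Best route has total 6.

6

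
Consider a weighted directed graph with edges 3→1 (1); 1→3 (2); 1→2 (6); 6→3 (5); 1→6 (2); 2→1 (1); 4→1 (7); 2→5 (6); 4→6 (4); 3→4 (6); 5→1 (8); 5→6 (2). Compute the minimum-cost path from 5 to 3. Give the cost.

7

Candidate routes:
5 → 1 → 3: 8 + 2 = 10
5 → 6 → 3: 2 + 5 = 7
5 → 1 → 6 → 3: 8 + 2 + 5 = 15
The minimum is 7.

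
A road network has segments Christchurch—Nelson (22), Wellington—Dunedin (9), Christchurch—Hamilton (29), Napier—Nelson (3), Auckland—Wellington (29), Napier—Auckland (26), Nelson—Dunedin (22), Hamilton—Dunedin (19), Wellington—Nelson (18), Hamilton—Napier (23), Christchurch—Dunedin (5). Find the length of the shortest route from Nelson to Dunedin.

22

Some routes from Nelson to Dunedin:
Nelson → Christchurch → Dunedin: 22 + 5 = 27
Nelson → Napier → Hamilton → Dunedin: 3 + 23 + 19 = 45
Nelson → Dunedin: 22
Nelson → Wellington → Dunedin: 18 + 9 = 27
Nelson → Napier → Auckland → Wellington → Dunedin: 3 + 26 + 29 + 9 = 67
Nelson → Napier → Hamilton → Christchurch → Dunedin: 3 + 23 + 29 + 5 = 60
The minimum is 22.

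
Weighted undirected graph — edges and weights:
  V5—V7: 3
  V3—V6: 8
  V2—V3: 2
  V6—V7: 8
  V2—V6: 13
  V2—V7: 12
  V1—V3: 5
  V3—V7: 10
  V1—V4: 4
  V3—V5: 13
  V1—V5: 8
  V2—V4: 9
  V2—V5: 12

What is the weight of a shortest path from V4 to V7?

Checking several routes:
V4-V1-V5-V7: 4 + 8 + 3 = 15
V4-V2-V7: 9 + 12 = 21
V4-V2-V3-V7: 9 + 2 + 10 = 21
V4-V1-V3-V7: 4 + 5 + 10 = 19
The minimum is 15.

15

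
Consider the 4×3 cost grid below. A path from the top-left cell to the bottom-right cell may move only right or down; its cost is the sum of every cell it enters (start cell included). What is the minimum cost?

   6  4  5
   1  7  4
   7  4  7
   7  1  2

21

One optimal route is [0,0]→[1,0]→[1,1]→[2,1]→[3,1]→[3,2].
Its cost is 6 + 1 + 7 + 4 + 1 + 2 = 21.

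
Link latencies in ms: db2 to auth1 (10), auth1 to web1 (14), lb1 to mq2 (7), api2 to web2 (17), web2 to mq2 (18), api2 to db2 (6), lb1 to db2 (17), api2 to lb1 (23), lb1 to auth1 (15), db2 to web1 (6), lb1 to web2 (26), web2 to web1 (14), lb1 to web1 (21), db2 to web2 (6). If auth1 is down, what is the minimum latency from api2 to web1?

Comparing a few candidate routes:
api2-db2-web2-web1: 6 + 6 + 14 = 26
api2-web2-web1: 17 + 14 = 31
api2-db2-web1: 6 + 6 = 12
api2-db2-lb1-web1: 6 + 17 + 21 = 44
api2-web2-db2-web1: 17 + 6 + 6 = 29
The minimum is 12 ms.

12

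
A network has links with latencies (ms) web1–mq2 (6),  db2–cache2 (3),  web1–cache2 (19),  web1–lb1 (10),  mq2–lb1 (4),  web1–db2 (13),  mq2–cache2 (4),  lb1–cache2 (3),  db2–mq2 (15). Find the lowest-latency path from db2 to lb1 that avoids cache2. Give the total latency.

19

A few of the db2→lb1 routes:
db2 -> mq2 -> lb1: 15 + 4 = 19
db2 -> web1 -> mq2 -> lb1: 13 + 6 + 4 = 23
db2 -> web1 -> lb1: 13 + 10 = 23
The minimum is 19 ms.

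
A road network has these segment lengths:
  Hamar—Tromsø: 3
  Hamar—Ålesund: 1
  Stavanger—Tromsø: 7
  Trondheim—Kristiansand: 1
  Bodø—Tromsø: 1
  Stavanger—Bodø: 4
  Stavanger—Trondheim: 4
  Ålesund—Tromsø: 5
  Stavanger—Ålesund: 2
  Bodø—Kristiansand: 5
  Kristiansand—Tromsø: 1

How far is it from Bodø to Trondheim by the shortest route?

3

Checking several routes:
Bodø→Kristiansand→Trondheim: 5 + 1 = 6
Bodø→Stavanger→Trondheim: 4 + 4 = 8
Bodø→Tromsø→Kristiansand→Trondheim: 1 + 1 + 1 = 3
Shortest: 3.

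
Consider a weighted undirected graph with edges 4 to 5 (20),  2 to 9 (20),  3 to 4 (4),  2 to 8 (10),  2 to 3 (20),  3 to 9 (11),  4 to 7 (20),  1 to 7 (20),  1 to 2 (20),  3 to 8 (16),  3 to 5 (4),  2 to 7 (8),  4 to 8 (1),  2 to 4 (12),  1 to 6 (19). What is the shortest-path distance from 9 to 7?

A few of the 9→7 routes:
9 → 2 → 7: 20 + 8 = 28
9 → 3 → 4 → 8 → 2 → 7: 11 + 4 + 1 + 10 + 8 = 34
9 → 3 → 4 → 2 → 7: 11 + 4 + 12 + 8 = 35
Best route has total 28.

28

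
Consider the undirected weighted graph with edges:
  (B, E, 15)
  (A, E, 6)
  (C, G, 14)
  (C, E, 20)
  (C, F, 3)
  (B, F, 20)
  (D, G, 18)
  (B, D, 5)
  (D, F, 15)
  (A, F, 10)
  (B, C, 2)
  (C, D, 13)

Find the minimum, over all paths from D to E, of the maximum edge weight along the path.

A few of the D→E routes:
D -> F -> C -> B -> E: max(15, 3, 2, 15) = 15
D -> F -> A -> E: max(15, 10, 6) = 15
D -> C -> B -> E: max(13, 2, 15) = 15
D -> C -> F -> A -> E: max(13, 3, 10, 6) = 13
D -> B -> C -> F -> A -> E: max(5, 2, 3, 10, 6) = 10
D -> B -> E: max(5, 15) = 15
Best route has worst link 10.

10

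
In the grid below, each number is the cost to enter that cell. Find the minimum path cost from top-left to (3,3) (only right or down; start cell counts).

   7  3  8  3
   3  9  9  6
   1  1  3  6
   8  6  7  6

Path [0,0] [1,0] [2,0] [2,1] [2,2] [2,3] [3,3]: 7 + 3 + 1 + 1 + 3 + 6 + 6 = 27.
For comparison, the top-then-right route costs 39.

27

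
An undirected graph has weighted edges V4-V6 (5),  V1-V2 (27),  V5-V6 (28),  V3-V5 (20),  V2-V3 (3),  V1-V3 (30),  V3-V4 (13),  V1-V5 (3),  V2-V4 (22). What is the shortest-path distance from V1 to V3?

A few of the V1→V3 routes:
V1 - V3: 30
V1 - V5 - V6 - V4 - V3: 3 + 28 + 5 + 13 = 49
V1 - V5 - V3: 3 + 20 = 23
V1 - V2 - V3: 27 + 3 = 30
Shortest: 23.

23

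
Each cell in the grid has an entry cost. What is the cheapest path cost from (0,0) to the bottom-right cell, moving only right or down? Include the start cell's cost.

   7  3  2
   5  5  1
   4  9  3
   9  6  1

17

Path [0,0] → [0,1] → [0,2] → [1,2] → [2,2] → [3,2]: 7 + 3 + 2 + 1 + 3 + 1 = 17.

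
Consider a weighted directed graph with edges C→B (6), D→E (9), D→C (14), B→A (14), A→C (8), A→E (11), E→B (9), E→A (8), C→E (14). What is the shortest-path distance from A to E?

Candidate routes:
A-C-E: 8 + 14 = 22
A-E: 11
The minimum is 11.

11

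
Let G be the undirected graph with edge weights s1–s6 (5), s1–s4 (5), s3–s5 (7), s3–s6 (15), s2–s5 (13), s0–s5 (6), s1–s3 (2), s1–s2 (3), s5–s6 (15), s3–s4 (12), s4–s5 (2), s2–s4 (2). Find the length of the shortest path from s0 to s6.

Comparing a few candidate routes:
s0→s5→s3→s1→s6: 6 + 7 + 2 + 5 = 20
s0→s5→s4→s1→s6: 6 + 2 + 5 + 5 = 18
s0→s5→s4→s2→s1→s6: 6 + 2 + 2 + 3 + 5 = 18
Best route has total 18.

18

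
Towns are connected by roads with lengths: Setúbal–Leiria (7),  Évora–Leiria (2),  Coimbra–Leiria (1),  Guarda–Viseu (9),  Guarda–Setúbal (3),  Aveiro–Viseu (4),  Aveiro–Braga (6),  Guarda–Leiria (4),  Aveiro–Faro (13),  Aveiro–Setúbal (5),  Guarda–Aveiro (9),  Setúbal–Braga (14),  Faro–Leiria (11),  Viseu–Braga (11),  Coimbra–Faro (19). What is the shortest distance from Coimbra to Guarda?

Some routes from Coimbra to Guarda:
Coimbra→Leiria→Setúbal→Aveiro→Guarda: 1 + 7 + 5 + 9 = 22
Coimbra→Leiria→Setúbal→Guarda: 1 + 7 + 3 = 11
Coimbra→Leiria→Setúbal→Aveiro→Viseu→Guarda: 1 + 7 + 5 + 4 + 9 = 26
Coimbra→Leiria→Guarda: 1 + 4 = 5
Best route has total 5.

5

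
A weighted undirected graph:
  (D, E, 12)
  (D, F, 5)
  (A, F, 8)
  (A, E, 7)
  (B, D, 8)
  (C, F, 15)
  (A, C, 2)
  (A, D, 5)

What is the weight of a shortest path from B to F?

13

Checking several routes:
B → D → A → C → F: 8 + 5 + 2 + 15 = 30
B → D → A → F: 8 + 5 + 8 = 21
B → D → F: 8 + 5 = 13
Shortest: 13.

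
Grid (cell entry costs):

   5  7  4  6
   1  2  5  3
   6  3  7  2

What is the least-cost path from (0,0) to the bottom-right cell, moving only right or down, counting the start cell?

Path [0,0] -> [1,0] -> [1,1] -> [1,2] -> [1,3] -> [2,3]: 5 + 1 + 2 + 5 + 3 + 2 = 18.

18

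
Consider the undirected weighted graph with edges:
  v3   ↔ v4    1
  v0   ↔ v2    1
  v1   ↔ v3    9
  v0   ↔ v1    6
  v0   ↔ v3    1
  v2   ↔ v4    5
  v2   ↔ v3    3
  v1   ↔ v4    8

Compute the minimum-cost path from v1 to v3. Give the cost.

Some routes from v1 to v3:
v1 - v0 - v3: 6 + 1 = 7
v1 - v3: 9
v1 - v0 - v2 - v3: 6 + 1 + 3 = 10
v1 - v4 - v3: 8 + 1 = 9
Shortest: 7.

7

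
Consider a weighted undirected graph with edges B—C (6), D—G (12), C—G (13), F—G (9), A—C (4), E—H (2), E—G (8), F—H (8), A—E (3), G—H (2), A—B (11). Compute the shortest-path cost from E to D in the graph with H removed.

Candidate routes:
E-A-C-G-D: 3 + 4 + 13 + 12 = 32
E-A-B-C-G-D: 3 + 11 + 6 + 13 + 12 = 45
E-G-D: 8 + 12 = 20
Shortest: 20.

20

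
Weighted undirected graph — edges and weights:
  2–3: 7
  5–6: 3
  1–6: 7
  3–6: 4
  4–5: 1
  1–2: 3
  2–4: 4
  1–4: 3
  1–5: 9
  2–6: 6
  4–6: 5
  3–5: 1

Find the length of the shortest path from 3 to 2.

6

A few of the 3→2 routes:
3 -> 6 -> 5 -> 4 -> 2: 4 + 3 + 1 + 4 = 12
3 -> 5 -> 6 -> 2: 1 + 3 + 6 = 10
3 -> 5 -> 4 -> 2: 1 + 1 + 4 = 6
3 -> 5 -> 4 -> 1 -> 2: 1 + 1 + 3 + 3 = 8
3 -> 2: 7
3 -> 6 -> 2: 4 + 6 = 10
Best route has total 6.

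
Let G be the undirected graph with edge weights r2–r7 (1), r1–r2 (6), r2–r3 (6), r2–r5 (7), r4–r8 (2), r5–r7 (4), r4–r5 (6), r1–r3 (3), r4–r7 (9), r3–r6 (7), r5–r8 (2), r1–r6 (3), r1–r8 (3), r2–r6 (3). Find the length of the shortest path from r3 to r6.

6

Some routes from r3 to r6:
r3→r2→r6: 6 + 3 = 9
r3→r2→r1→r6: 6 + 6 + 3 = 15
r3→r1→r8→r5→r7→r2→r6: 3 + 3 + 2 + 4 + 1 + 3 = 16
r3→r1→r2→r6: 3 + 6 + 3 = 12
r3→r6: 7
r3→r1→r6: 3 + 3 = 6
Best route has total 6.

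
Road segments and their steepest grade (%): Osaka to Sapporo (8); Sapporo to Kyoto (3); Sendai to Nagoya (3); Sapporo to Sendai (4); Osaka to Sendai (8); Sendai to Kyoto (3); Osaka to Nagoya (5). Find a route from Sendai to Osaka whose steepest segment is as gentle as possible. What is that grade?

5

A few of the Sendai→Osaka routes:
Sendai→Nagoya→Osaka: max(3, 5) = 5
Sendai→Sapporo→Osaka: max(4, 8) = 8
Sendai→Kyoto→Sapporo→Osaka: max(3, 3, 8) = 8
Best route has worst link 5%.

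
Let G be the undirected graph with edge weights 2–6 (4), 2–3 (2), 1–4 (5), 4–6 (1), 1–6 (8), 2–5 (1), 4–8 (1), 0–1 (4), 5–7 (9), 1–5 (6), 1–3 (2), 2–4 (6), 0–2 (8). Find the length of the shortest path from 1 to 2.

A few of the 1→2 routes:
1 -> 6 -> 2: 8 + 4 = 12
1 -> 3 -> 2: 2 + 2 = 4
1 -> 4 -> 6 -> 2: 5 + 1 + 4 = 10
1 -> 5 -> 2: 6 + 1 = 7
1 -> 4 -> 2: 5 + 6 = 11
Shortest: 4.

4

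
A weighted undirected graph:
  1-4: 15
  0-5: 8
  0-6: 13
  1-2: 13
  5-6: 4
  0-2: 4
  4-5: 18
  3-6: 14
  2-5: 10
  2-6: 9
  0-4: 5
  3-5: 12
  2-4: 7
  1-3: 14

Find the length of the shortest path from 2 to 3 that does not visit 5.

Comparing a few candidate routes:
2 - 6 - 3: 9 + 14 = 23
2 - 0 - 6 - 3: 4 + 13 + 14 = 31
2 - 1 - 3: 13 + 14 = 27
Shortest: 23.

23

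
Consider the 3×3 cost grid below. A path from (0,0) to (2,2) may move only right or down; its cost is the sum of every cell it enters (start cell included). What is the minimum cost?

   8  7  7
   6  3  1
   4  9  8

26

One optimal route is (0,0) -> (1,0) -> (1,1) -> (1,2) -> (2,2).
Its cost is 8 + 6 + 3 + 1 + 8 = 26.
For comparison, the top-then-right route costs 31.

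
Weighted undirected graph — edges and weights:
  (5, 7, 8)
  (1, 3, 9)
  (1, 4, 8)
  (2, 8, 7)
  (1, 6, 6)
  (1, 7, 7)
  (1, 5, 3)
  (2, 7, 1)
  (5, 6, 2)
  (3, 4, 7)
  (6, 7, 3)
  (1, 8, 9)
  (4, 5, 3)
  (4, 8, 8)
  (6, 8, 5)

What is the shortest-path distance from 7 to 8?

Some routes from 7 to 8:
7 → 1 → 8: 7 + 9 = 16
7 → 2 → 8: 1 + 7 = 8
7 → 5 → 6 → 8: 8 + 2 + 5 = 15
7 → 6 → 8: 3 + 5 = 8
Best route has total 8.

8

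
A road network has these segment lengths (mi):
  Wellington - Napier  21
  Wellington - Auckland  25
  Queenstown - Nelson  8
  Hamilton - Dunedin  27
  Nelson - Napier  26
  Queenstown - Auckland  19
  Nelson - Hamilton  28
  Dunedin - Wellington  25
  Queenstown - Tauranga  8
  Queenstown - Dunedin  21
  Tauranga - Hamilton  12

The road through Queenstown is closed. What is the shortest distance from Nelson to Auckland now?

72

Routes from Nelson to Auckland avoiding Queenstown:
Nelson-Napier-Wellington-Auckland: 26 + 21 + 25 = 72
Nelson-Hamilton-Dunedin-Wellington-Auckland: 28 + 27 + 25 + 25 = 105
Best route has total 72 mi.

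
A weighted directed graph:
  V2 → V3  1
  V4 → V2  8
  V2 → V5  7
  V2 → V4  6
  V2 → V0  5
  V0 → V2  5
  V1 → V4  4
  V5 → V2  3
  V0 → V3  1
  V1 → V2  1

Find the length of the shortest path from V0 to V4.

Candidate routes:
V0→V2→V4: 5 + 6 = 11
Best route has total 11.

11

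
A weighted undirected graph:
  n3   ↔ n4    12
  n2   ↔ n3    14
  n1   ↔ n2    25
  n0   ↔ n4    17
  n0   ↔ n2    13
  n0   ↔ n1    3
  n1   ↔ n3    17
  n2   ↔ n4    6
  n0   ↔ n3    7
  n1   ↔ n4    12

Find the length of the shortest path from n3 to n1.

A few of the n3→n1 routes:
n3 - n4 - n1: 12 + 12 = 24
n3 - n0 - n1: 7 + 3 = 10
n3 - n2 - n0 - n1: 14 + 13 + 3 = 30
n3 - n2 - n4 - n1: 14 + 6 + 12 = 32
n3 - n1: 17
n3 - n4 - n0 - n1: 12 + 17 + 3 = 32
Shortest: 10.

10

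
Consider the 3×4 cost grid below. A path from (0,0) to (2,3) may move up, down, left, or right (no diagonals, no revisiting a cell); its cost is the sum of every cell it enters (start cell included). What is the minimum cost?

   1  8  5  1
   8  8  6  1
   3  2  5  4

Path [0,0] → [0,1] → [0,2] → [0,3] → [1,3] → [2,3]: 1 + 8 + 5 + 1 + 1 + 4 = 20.

20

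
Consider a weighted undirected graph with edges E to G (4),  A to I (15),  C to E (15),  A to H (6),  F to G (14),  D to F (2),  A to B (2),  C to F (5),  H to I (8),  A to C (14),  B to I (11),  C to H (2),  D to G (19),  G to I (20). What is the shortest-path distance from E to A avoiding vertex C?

37

Candidate routes:
E → G → I → A: 4 + 20 + 15 = 39
E → G → I → H → A: 4 + 20 + 8 + 6 = 38
E → G → I → B → A: 4 + 20 + 11 + 2 = 37
Shortest: 37.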